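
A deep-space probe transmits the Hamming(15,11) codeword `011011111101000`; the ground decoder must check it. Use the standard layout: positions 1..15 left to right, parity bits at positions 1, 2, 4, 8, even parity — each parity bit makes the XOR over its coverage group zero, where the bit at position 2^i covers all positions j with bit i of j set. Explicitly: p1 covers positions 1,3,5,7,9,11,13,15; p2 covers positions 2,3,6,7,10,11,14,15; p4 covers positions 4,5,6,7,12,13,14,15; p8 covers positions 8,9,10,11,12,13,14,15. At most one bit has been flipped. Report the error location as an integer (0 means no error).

2

s1: b1⊕b3⊕b5⊕b7⊕b9⊕b11⊕b13⊕b15 = 0⊕1⊕1⊕1⊕1⊕0⊕0⊕0 = 0
s2: b2⊕b3⊕b6⊕b7⊕b10⊕b11⊕b14⊕b15 = 1⊕1⊕1⊕1⊕1⊕0⊕0⊕0 = 1
s4: b4⊕b5⊕b6⊕b7⊕b12⊕b13⊕b14⊕b15 = 0⊕1⊕1⊕1⊕1⊕0⊕0⊕0 = 0
s8: b8⊕b9⊕b10⊕b11⊕b12⊕b13⊕b14⊕b15 = 1⊕1⊕1⊕0⊕1⊕0⊕0⊕0 = 0
Syndrome (s8...s1) = 0010 → position 2.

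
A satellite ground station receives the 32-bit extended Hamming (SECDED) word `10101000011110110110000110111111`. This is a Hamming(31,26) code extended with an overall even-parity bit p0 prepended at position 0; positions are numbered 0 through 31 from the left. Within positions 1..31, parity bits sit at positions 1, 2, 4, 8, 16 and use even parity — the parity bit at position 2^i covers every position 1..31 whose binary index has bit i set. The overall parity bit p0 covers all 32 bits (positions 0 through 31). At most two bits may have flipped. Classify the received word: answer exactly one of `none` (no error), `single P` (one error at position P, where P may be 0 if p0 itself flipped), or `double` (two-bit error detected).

s1: b1⊕b3⊕b5⊕b7⊕b9⊕b11⊕b13⊕b15⊕b17⊕b19⊕b21⊕b23⊕b25⊕b27⊕b29⊕b31 = 0⊕0⊕0⊕0⊕1⊕1⊕0⊕1⊕1⊕0⊕0⊕1⊕0⊕1⊕1⊕1 = 0
s2: b2⊕b3⊕b6⊕b7⊕b10⊕b11⊕b14⊕b15⊕b18⊕b19⊕b22⊕b23⊕b26⊕b27⊕b30⊕b31 = 1⊕0⊕0⊕0⊕1⊕1⊕1⊕1⊕1⊕0⊕0⊕1⊕1⊕1⊕1⊕1 = 1
s4: b4⊕b5⊕b6⊕b7⊕b12⊕b13⊕b14⊕b15⊕b20⊕b21⊕b22⊕b23⊕b28⊕b29⊕b30⊕b31 = 1⊕0⊕0⊕0⊕1⊕0⊕1⊕1⊕0⊕0⊕0⊕1⊕1⊕1⊕1⊕1 = 1
s8: b8⊕b9⊕b10⊕b11⊕b12⊕b13⊕b14⊕b15⊕b24⊕b25⊕b26⊕b27⊕b28⊕b29⊕b30⊕b31 = 0⊕1⊕1⊕1⊕1⊕0⊕1⊕1⊕1⊕0⊕1⊕1⊕1⊕1⊕1⊕1 = 1
s16: b16⊕b17⊕b18⊕b19⊕b20⊕b21⊕b22⊕b23⊕b24⊕b25⊕b26⊕b27⊕b28⊕b29⊕b30⊕b31 = 0⊕1⊕1⊕0⊕0⊕0⊕0⊕1⊕1⊕0⊕1⊕1⊕1⊕1⊕1⊕1 = 0
Syndrome (s16...s1) = 01110 → position 14.
Overall parity (XOR of all 32 bits, including p0): 1⊕0⊕1⊕0⊕1⊕0⊕0⊕0⊕0⊕1⊕1⊕1⊕1⊕0⊕1⊕1⊕0⊕1⊕1⊕0⊕0⊕0⊕0⊕1⊕1⊕0⊕1⊕1⊕1⊕1⊕1⊕1 = 1
Overall=1, syndrome position=14 → single-bit error at position 14.

single 14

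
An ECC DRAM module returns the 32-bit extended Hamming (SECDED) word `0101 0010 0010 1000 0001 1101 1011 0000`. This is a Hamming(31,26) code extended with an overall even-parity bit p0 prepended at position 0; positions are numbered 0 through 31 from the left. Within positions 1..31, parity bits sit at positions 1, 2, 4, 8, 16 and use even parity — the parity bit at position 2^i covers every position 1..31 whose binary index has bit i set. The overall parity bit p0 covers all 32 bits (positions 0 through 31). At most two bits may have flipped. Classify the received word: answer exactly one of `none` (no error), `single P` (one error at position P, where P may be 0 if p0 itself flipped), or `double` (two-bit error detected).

s1: b1⊕b3⊕b5⊕b7⊕b9⊕b11⊕b13⊕b15⊕b17⊕b19⊕b21⊕b23⊕b25⊕b27⊕b29⊕b31 = 1⊕1⊕0⊕0⊕0⊕0⊕0⊕0⊕0⊕1⊕1⊕1⊕0⊕1⊕0⊕0 = 0
s2: b2⊕b3⊕b6⊕b7⊕b10⊕b11⊕b14⊕b15⊕b18⊕b19⊕b22⊕b23⊕b26⊕b27⊕b30⊕b31 = 0⊕1⊕1⊕0⊕1⊕0⊕0⊕0⊕0⊕1⊕0⊕1⊕1⊕1⊕0⊕0 = 1
s4: b4⊕b5⊕b6⊕b7⊕b12⊕b13⊕b14⊕b15⊕b20⊕b21⊕b22⊕b23⊕b28⊕b29⊕b30⊕b31 = 0⊕0⊕1⊕0⊕1⊕0⊕0⊕0⊕1⊕1⊕0⊕1⊕0⊕0⊕0⊕0 = 1
s8: b8⊕b9⊕b10⊕b11⊕b12⊕b13⊕b14⊕b15⊕b24⊕b25⊕b26⊕b27⊕b28⊕b29⊕b30⊕b31 = 0⊕0⊕1⊕0⊕1⊕0⊕0⊕0⊕1⊕0⊕1⊕1⊕0⊕0⊕0⊕0 = 1
s16: b16⊕b17⊕b18⊕b19⊕b20⊕b21⊕b22⊕b23⊕b24⊕b25⊕b26⊕b27⊕b28⊕b29⊕b30⊕b31 = 0⊕0⊕0⊕1⊕1⊕1⊕0⊕1⊕1⊕0⊕1⊕1⊕0⊕0⊕0⊕0 = 1
Syndrome (s16...s1) = 11110 → position 30.
Overall parity (XOR of all 32 bits, including p0): 0⊕1⊕0⊕1⊕0⊕0⊕1⊕0⊕0⊕0⊕1⊕0⊕1⊕0⊕0⊕0⊕0⊕0⊕0⊕1⊕1⊕1⊕0⊕1⊕1⊕0⊕1⊕1⊕0⊕0⊕0⊕0 = 0
Overall=0, syndrome position=30 → double-bit error detected (uncorrectable).

double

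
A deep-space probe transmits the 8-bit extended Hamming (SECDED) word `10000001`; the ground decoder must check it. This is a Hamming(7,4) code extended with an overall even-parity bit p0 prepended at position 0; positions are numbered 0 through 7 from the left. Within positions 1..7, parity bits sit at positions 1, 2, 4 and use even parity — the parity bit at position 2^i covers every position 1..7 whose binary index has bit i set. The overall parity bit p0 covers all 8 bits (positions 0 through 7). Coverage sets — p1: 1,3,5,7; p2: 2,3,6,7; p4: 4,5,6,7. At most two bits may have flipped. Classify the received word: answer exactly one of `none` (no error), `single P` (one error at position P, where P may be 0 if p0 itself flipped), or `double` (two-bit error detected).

s1: b1⊕b3⊕b5⊕b7 = 0⊕0⊕0⊕1 = 1
s2: b2⊕b3⊕b6⊕b7 = 0⊕0⊕0⊕1 = 1
s4: b4⊕b5⊕b6⊕b7 = 0⊕0⊕0⊕1 = 1
Syndrome (s4...s1) = 111 → position 7.
Overall parity (XOR of all 8 bits, including p0): 1⊕0⊕0⊕0⊕0⊕0⊕0⊕1 = 0
Overall=0, syndrome position=7 → double-bit error detected (uncorrectable).

double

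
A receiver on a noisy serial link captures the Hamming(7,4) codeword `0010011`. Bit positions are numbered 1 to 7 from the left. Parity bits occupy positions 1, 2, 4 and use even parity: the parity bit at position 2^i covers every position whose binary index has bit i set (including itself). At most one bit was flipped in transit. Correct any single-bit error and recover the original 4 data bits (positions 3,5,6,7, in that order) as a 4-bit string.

1011

s1: b1⊕b3⊕b5⊕b7 = 0⊕1⊕0⊕1 = 0
s2: b2⊕b3⊕b6⊕b7 = 0⊕1⊕1⊕1 = 1
s4: b4⊕b5⊕b6⊕b7 = 0⊕0⊕1⊕1 = 0
Syndrome (s4...s1) = 010 → position 2.
Flip bit 2: corrected codeword = 0110011
Data bits at positions 3,5,6,7: 1011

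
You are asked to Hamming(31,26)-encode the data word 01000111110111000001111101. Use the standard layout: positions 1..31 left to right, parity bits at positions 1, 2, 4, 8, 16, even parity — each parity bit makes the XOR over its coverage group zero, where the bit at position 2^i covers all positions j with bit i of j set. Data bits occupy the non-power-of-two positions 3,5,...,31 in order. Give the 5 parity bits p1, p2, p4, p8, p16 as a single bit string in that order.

Place data bits at non-power-of-two positions: b3=0, b5=1, b6=0, b7=0, b9=0, b10=1, b11=1, b12=1, b13=1, b14=1, b15=0, b17=1, b18=1, b19=1, b20=0, b21=0, b22=0, b23=0, b24=0, b25=1, b26=1, b27=1, b28=1, b29=1, b30=0, b31=1.
p1 = XOR of data positions {3,5,7,9,11,13,15,17,19,21,23,25,27,29,31} = 0⊕1⊕0⊕0⊕1⊕1⊕0⊕1⊕1⊕0⊕0⊕1⊕1⊕1⊕1 = 1
p2 = XOR of data positions {3,6,7,10,11,14,15,18,19,22,23,26,27,30,31} = 0⊕0⊕0⊕1⊕1⊕1⊕0⊕1⊕1⊕0⊕0⊕1⊕1⊕0⊕1 = 0
p4 = XOR of data positions {5,6,7,12,13,14,15,20,21,22,23,28,29,30,31} = 1⊕0⊕0⊕1⊕1⊕1⊕0⊕0⊕0⊕0⊕0⊕1⊕1⊕0⊕1 = 1
p8 = XOR of data positions {9,10,11,12,13,14,15,24,25,26,27,28,29,30,31} = 0⊕1⊕1⊕1⊕1⊕1⊕0⊕0⊕1⊕1⊕1⊕1⊕1⊕0⊕1 = 1
p16 = XOR of data positions {17,18,19,20,21,22,23,24,25,26,27,28,29,30,31} = 1⊕1⊕1⊕0⊕0⊕0⊕0⊕0⊕1⊕1⊕1⊕1⊕1⊕0⊕1 = 1
Parity bits p1,p2,p4,p8,p16 = 10111

10111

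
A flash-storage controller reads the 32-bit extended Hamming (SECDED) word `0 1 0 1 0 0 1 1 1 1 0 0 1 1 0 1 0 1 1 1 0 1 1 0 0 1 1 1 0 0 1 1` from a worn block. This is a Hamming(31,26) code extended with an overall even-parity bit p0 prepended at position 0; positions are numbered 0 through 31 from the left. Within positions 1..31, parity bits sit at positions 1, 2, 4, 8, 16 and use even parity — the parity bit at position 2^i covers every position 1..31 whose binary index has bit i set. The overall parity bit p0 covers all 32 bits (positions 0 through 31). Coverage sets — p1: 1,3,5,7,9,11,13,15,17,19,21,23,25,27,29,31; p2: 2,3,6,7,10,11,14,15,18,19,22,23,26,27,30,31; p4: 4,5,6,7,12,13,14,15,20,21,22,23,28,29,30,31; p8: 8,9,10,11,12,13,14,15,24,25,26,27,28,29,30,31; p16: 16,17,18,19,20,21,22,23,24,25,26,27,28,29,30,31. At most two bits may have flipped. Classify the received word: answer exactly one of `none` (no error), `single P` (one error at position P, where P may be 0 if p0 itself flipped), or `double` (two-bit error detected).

single 6

s1: b1⊕b3⊕b5⊕b7⊕b9⊕b11⊕b13⊕b15⊕b17⊕b19⊕b21⊕b23⊕b25⊕b27⊕b29⊕b31 = 1⊕1⊕0⊕1⊕1⊕0⊕1⊕1⊕1⊕1⊕1⊕0⊕1⊕1⊕0⊕1 = 0
s2: b2⊕b3⊕b6⊕b7⊕b10⊕b11⊕b14⊕b15⊕b18⊕b19⊕b22⊕b23⊕b26⊕b27⊕b30⊕b31 = 0⊕1⊕1⊕1⊕0⊕0⊕0⊕1⊕1⊕1⊕1⊕0⊕1⊕1⊕1⊕1 = 1
s4: b4⊕b5⊕b6⊕b7⊕b12⊕b13⊕b14⊕b15⊕b20⊕b21⊕b22⊕b23⊕b28⊕b29⊕b30⊕b31 = 0⊕0⊕1⊕1⊕1⊕1⊕0⊕1⊕0⊕1⊕1⊕0⊕0⊕0⊕1⊕1 = 1
s8: b8⊕b9⊕b10⊕b11⊕b12⊕b13⊕b14⊕b15⊕b24⊕b25⊕b26⊕b27⊕b28⊕b29⊕b30⊕b31 = 1⊕1⊕0⊕0⊕1⊕1⊕0⊕1⊕0⊕1⊕1⊕1⊕0⊕0⊕1⊕1 = 0
s16: b16⊕b17⊕b18⊕b19⊕b20⊕b21⊕b22⊕b23⊕b24⊕b25⊕b26⊕b27⊕b28⊕b29⊕b30⊕b31 = 0⊕1⊕1⊕1⊕0⊕1⊕1⊕0⊕0⊕1⊕1⊕1⊕0⊕0⊕1⊕1 = 0
Syndrome (s16...s1) = 00110 → position 6.
Overall parity (XOR of all 32 bits, including p0): 0⊕1⊕0⊕1⊕0⊕0⊕1⊕1⊕1⊕1⊕0⊕0⊕1⊕1⊕0⊕1⊕0⊕1⊕1⊕1⊕0⊕1⊕1⊕0⊕0⊕1⊕1⊕1⊕0⊕0⊕1⊕1 = 1
Overall=1, syndrome position=6 → single-bit error at position 6.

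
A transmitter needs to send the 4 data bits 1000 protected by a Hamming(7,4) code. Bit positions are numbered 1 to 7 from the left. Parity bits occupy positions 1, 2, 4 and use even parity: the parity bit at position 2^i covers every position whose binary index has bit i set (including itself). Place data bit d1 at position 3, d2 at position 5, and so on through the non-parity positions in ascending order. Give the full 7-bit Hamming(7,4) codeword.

Place data bits at non-power-of-two positions: b3=1, b5=0, b6=0, b7=0.
p1 = XOR of data positions {3,5,7} = 1⊕0⊕0 = 1
p2 = XOR of data positions {3,6,7} = 1⊕0⊕0 = 1
p4 = XOR of data positions {5,6,7} = 0⊕0⊕0 = 0
Codeword b1..b7 = 1110000

1110000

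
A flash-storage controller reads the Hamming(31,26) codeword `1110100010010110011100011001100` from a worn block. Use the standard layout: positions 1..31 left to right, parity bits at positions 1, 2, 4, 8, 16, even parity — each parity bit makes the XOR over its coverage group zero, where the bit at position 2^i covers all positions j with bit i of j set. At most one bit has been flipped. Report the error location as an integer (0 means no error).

s1: b1⊕b3⊕b5⊕b7⊕b9⊕b11⊕b13⊕b15⊕b17⊕b19⊕b21⊕b23⊕b25⊕b27⊕b29⊕b31 = 1⊕1⊕1⊕0⊕1⊕0⊕0⊕1⊕0⊕1⊕0⊕0⊕1⊕0⊕1⊕0 = 0
s2: b2⊕b3⊕b6⊕b7⊕b10⊕b11⊕b14⊕b15⊕b18⊕b19⊕b22⊕b23⊕b26⊕b27⊕b30⊕b31 = 1⊕1⊕0⊕0⊕0⊕0⊕1⊕1⊕1⊕1⊕0⊕0⊕0⊕0⊕0⊕0 = 0
s4: b4⊕b5⊕b6⊕b7⊕b12⊕b13⊕b14⊕b15⊕b20⊕b21⊕b22⊕b23⊕b28⊕b29⊕b30⊕b31 = 0⊕1⊕0⊕0⊕1⊕0⊕1⊕1⊕1⊕0⊕0⊕0⊕1⊕1⊕0⊕0 = 1
s8: b8⊕b9⊕b10⊕b11⊕b12⊕b13⊕b14⊕b15⊕b24⊕b25⊕b26⊕b27⊕b28⊕b29⊕b30⊕b31 = 0⊕1⊕0⊕0⊕1⊕0⊕1⊕1⊕1⊕1⊕0⊕0⊕1⊕1⊕0⊕0 = 0
s16: b16⊕b17⊕b18⊕b19⊕b20⊕b21⊕b22⊕b23⊕b24⊕b25⊕b26⊕b27⊕b28⊕b29⊕b30⊕b31 = 0⊕0⊕1⊕1⊕1⊕0⊕0⊕0⊕1⊕1⊕0⊕0⊕1⊕1⊕0⊕0 = 1
Syndrome (s16...s1) = 10100 → position 20.

20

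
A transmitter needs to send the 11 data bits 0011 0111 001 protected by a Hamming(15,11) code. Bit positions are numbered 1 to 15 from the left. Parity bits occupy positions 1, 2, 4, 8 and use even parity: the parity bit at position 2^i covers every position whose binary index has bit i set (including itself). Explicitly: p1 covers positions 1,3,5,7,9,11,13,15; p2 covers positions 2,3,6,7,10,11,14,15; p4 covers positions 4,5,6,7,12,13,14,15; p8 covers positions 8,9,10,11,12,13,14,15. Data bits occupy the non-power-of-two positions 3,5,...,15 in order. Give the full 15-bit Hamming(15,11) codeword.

110001100111001

Place data bits at non-power-of-two positions: b3=0, b5=0, b6=1, b7=1, b9=0, b10=1, b11=1, b12=1, b13=0, b14=0, b15=1.
p1 = XOR of data positions {3,5,7,9,11,13,15} = 0⊕0⊕1⊕0⊕1⊕0⊕1 = 1
p2 = XOR of data positions {3,6,7,10,11,14,15} = 0⊕1⊕1⊕1⊕1⊕0⊕1 = 1
p4 = XOR of data positions {5,6,7,12,13,14,15} = 0⊕1⊕1⊕1⊕0⊕0⊕1 = 0
p8 = XOR of data positions {9,10,11,12,13,14,15} = 0⊕1⊕1⊕1⊕0⊕0⊕1 = 0
Codeword b1..b15 = 110001100111001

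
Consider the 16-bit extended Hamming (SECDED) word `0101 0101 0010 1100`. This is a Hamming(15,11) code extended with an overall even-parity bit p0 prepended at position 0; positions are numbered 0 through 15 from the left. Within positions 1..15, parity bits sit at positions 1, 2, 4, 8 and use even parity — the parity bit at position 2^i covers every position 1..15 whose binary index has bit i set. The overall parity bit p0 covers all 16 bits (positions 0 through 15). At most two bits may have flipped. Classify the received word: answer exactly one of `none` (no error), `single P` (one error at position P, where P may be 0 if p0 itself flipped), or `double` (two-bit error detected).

single 11

s1: b1⊕b3⊕b5⊕b7⊕b9⊕b11⊕b13⊕b15 = 1⊕1⊕1⊕1⊕0⊕0⊕1⊕0 = 1
s2: b2⊕b3⊕b6⊕b7⊕b10⊕b11⊕b14⊕b15 = 0⊕1⊕0⊕1⊕1⊕0⊕0⊕0 = 1
s4: b4⊕b5⊕b6⊕b7⊕b12⊕b13⊕b14⊕b15 = 0⊕1⊕0⊕1⊕1⊕1⊕0⊕0 = 0
s8: b8⊕b9⊕b10⊕b11⊕b12⊕b13⊕b14⊕b15 = 0⊕0⊕1⊕0⊕1⊕1⊕0⊕0 = 1
Syndrome (s8...s1) = 1011 → position 11.
Overall parity (XOR of all 16 bits, including p0): 0⊕1⊕0⊕1⊕0⊕1⊕0⊕1⊕0⊕0⊕1⊕0⊕1⊕1⊕0⊕0 = 1
Overall=1, syndrome position=11 → single-bit error at position 11.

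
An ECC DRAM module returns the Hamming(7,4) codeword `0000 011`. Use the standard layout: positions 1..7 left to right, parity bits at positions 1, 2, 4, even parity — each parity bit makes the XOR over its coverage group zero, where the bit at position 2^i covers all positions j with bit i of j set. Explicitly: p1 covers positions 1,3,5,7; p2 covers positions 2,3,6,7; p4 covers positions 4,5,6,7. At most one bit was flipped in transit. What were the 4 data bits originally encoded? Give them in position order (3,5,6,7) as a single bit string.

0011

s1: b1⊕b3⊕b5⊕b7 = 0⊕0⊕0⊕1 = 1
s2: b2⊕b3⊕b6⊕b7 = 0⊕0⊕1⊕1 = 0
s4: b4⊕b5⊕b6⊕b7 = 0⊕0⊕1⊕1 = 0
Syndrome (s4...s1) = 001 → position 1.
Flip bit 1: corrected codeword = 1000011
Data bits at positions 3,5,6,7: 0011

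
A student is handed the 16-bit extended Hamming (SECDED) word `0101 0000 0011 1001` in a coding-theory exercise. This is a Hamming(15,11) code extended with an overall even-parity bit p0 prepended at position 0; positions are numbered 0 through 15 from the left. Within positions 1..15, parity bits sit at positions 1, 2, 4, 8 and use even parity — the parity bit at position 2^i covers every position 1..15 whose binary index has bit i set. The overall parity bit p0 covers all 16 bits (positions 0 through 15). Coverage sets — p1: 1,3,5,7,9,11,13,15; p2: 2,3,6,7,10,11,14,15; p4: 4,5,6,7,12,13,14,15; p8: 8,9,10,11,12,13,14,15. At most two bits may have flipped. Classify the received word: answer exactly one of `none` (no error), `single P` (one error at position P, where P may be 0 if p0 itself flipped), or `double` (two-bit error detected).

s1: b1⊕b3⊕b5⊕b7⊕b9⊕b11⊕b13⊕b15 = 1⊕1⊕0⊕0⊕0⊕1⊕0⊕1 = 0
s2: b2⊕b3⊕b6⊕b7⊕b10⊕b11⊕b14⊕b15 = 0⊕1⊕0⊕0⊕1⊕1⊕0⊕1 = 0
s4: b4⊕b5⊕b6⊕b7⊕b12⊕b13⊕b14⊕b15 = 0⊕0⊕0⊕0⊕1⊕0⊕0⊕1 = 0
s8: b8⊕b9⊕b10⊕b11⊕b12⊕b13⊕b14⊕b15 = 0⊕0⊕1⊕1⊕1⊕0⊕0⊕1 = 0
Syndrome (s8...s1) = 0000 → position 0 (no error).
Overall parity (XOR of all 16 bits, including p0): 0⊕1⊕0⊕1⊕0⊕0⊕0⊕0⊕0⊕0⊕1⊕1⊕1⊕0⊕0⊕1 = 0
Overall=0, syndrome position=0 → no error.

none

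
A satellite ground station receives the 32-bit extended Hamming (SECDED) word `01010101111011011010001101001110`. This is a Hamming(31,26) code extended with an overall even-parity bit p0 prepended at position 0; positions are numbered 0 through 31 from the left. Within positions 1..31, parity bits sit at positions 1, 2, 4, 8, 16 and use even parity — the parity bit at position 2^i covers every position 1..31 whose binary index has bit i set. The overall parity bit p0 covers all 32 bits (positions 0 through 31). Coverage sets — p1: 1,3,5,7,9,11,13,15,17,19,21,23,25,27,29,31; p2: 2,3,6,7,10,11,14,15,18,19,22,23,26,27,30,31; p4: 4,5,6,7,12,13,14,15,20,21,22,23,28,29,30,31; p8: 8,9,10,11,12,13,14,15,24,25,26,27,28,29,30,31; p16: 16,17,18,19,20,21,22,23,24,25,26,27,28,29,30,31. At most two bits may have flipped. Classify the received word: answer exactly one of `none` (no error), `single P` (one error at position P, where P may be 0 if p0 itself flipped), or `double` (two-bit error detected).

s1: b1⊕b3⊕b5⊕b7⊕b9⊕b11⊕b13⊕b15⊕b17⊕b19⊕b21⊕b23⊕b25⊕b27⊕b29⊕b31 = 1⊕1⊕1⊕1⊕1⊕0⊕1⊕1⊕0⊕0⊕0⊕1⊕1⊕0⊕1⊕0 = 0
s2: b2⊕b3⊕b6⊕b7⊕b10⊕b11⊕b14⊕b15⊕b18⊕b19⊕b22⊕b23⊕b26⊕b27⊕b30⊕b31 = 0⊕1⊕0⊕1⊕1⊕0⊕0⊕1⊕1⊕0⊕1⊕1⊕0⊕0⊕1⊕0 = 0
s4: b4⊕b5⊕b6⊕b7⊕b12⊕b13⊕b14⊕b15⊕b20⊕b21⊕b22⊕b23⊕b28⊕b29⊕b30⊕b31 = 0⊕1⊕0⊕1⊕1⊕1⊕0⊕1⊕0⊕0⊕1⊕1⊕1⊕1⊕1⊕0 = 0
s8: b8⊕b9⊕b10⊕b11⊕b12⊕b13⊕b14⊕b15⊕b24⊕b25⊕b26⊕b27⊕b28⊕b29⊕b30⊕b31 = 1⊕1⊕1⊕0⊕1⊕1⊕0⊕1⊕0⊕1⊕0⊕0⊕1⊕1⊕1⊕0 = 0
s16: b16⊕b17⊕b18⊕b19⊕b20⊕b21⊕b22⊕b23⊕b24⊕b25⊕b26⊕b27⊕b28⊕b29⊕b30⊕b31 = 1⊕0⊕1⊕0⊕0⊕0⊕1⊕1⊕0⊕1⊕0⊕0⊕1⊕1⊕1⊕0 = 0
Syndrome (s16...s1) = 00000 → position 0 (no error).
Overall parity (XOR of all 32 bits, including p0): 0⊕1⊕0⊕1⊕0⊕1⊕0⊕1⊕1⊕1⊕1⊕0⊕1⊕1⊕0⊕1⊕1⊕0⊕1⊕0⊕0⊕0⊕1⊕1⊕0⊕1⊕0⊕0⊕1⊕1⊕1⊕0 = 0
Overall=0, syndrome position=0 → no error.

none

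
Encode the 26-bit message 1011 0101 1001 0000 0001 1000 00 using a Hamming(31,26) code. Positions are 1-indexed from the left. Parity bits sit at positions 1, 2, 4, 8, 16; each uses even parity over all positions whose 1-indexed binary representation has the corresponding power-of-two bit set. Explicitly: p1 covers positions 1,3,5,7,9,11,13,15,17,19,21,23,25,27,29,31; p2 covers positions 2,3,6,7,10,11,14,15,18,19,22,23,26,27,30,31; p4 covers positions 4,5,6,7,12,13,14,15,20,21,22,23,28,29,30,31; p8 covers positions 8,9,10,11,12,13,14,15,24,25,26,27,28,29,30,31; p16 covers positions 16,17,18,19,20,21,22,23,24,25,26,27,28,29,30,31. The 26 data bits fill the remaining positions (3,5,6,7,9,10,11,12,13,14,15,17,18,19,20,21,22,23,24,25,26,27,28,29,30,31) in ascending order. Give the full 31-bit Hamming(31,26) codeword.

1110011101011001100000001100000

Place data bits at non-power-of-two positions: b3=1, b5=0, b6=1, b7=1, b9=0, b10=1, b11=0, b12=1, b13=1, b14=0, b15=0, b17=1, b18=0, b19=0, b20=0, b21=0, b22=0, b23=0, b24=0, b25=1, b26=1, b27=0, b28=0, b29=0, b30=0, b31=0.
p1 = XOR of data positions {3,5,7,9,11,13,15,17,19,21,23,25,27,29,31} = 1⊕0⊕1⊕0⊕0⊕1⊕0⊕1⊕0⊕0⊕0⊕1⊕0⊕0⊕0 = 1
p2 = XOR of data positions {3,6,7,10,11,14,15,18,19,22,23,26,27,30,31} = 1⊕1⊕1⊕1⊕0⊕0⊕0⊕0⊕0⊕0⊕0⊕1⊕0⊕0⊕0 = 1
p4 = XOR of data positions {5,6,7,12,13,14,15,20,21,22,23,28,29,30,31} = 0⊕1⊕1⊕1⊕1⊕0⊕0⊕0⊕0⊕0⊕0⊕0⊕0⊕0⊕0 = 0
p8 = XOR of data positions {9,10,11,12,13,14,15,24,25,26,27,28,29,30,31} = 0⊕1⊕0⊕1⊕1⊕0⊕0⊕0⊕1⊕1⊕0⊕0⊕0⊕0⊕0 = 1
p16 = XOR of data positions {17,18,19,20,21,22,23,24,25,26,27,28,29,30,31} = 1⊕0⊕0⊕0⊕0⊕0⊕0⊕0⊕1⊕1⊕0⊕0⊕0⊕0⊕0 = 1
Codeword b1..b31 = 1110011101011001100000001100000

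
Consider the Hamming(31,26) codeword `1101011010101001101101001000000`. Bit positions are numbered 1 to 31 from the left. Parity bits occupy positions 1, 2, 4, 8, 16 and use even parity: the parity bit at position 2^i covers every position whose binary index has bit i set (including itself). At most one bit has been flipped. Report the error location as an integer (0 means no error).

s1: b1⊕b3⊕b5⊕b7⊕b9⊕b11⊕b13⊕b15⊕b17⊕b19⊕b21⊕b23⊕b25⊕b27⊕b29⊕b31 = 1⊕0⊕0⊕1⊕1⊕1⊕1⊕0⊕1⊕1⊕0⊕0⊕1⊕0⊕0⊕0 = 0
s2: b2⊕b3⊕b6⊕b7⊕b10⊕b11⊕b14⊕b15⊕b18⊕b19⊕b22⊕b23⊕b26⊕b27⊕b30⊕b31 = 1⊕0⊕1⊕1⊕0⊕1⊕0⊕0⊕0⊕1⊕1⊕0⊕0⊕0⊕0⊕0 = 0
s4: b4⊕b5⊕b6⊕b7⊕b12⊕b13⊕b14⊕b15⊕b20⊕b21⊕b22⊕b23⊕b28⊕b29⊕b30⊕b31 = 1⊕0⊕1⊕1⊕0⊕1⊕0⊕0⊕1⊕0⊕1⊕0⊕0⊕0⊕0⊕0 = 0
s8: b8⊕b9⊕b10⊕b11⊕b12⊕b13⊕b14⊕b15⊕b24⊕b25⊕b26⊕b27⊕b28⊕b29⊕b30⊕b31 = 0⊕1⊕0⊕1⊕0⊕1⊕0⊕0⊕0⊕1⊕0⊕0⊕0⊕0⊕0⊕0 = 0
s16: b16⊕b17⊕b18⊕b19⊕b20⊕b21⊕b22⊕b23⊕b24⊕b25⊕b26⊕b27⊕b28⊕b29⊕b30⊕b31 = 1⊕1⊕0⊕1⊕1⊕0⊕1⊕0⊕0⊕1⊕0⊕0⊕0⊕0⊕0⊕0 = 0
Syndrome (s16...s1) = 00000 → position 0 (no error).

0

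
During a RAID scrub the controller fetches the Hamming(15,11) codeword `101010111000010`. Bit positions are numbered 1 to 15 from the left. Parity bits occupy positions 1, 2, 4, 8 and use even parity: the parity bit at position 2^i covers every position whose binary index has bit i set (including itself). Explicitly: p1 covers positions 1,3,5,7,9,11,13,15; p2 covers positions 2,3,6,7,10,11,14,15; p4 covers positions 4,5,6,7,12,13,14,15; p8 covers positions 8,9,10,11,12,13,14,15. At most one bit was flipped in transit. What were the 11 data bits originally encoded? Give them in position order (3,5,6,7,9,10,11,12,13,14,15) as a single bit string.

11011000011

s1: b1⊕b3⊕b5⊕b7⊕b9⊕b11⊕b13⊕b15 = 1⊕1⊕1⊕1⊕1⊕0⊕0⊕0 = 1
s2: b2⊕b3⊕b6⊕b7⊕b10⊕b11⊕b14⊕b15 = 0⊕1⊕0⊕1⊕0⊕0⊕1⊕0 = 1
s4: b4⊕b5⊕b6⊕b7⊕b12⊕b13⊕b14⊕b15 = 0⊕1⊕0⊕1⊕0⊕0⊕1⊕0 = 1
s8: b8⊕b9⊕b10⊕b11⊕b12⊕b13⊕b14⊕b15 = 1⊕1⊕0⊕0⊕0⊕0⊕1⊕0 = 1
Syndrome (s8...s1) = 1111 → position 15.
Flip bit 15: corrected codeword = 101010111000011
Data bits at positions 3,5,6,7,9,10,11,12,13,14,15: 11011000011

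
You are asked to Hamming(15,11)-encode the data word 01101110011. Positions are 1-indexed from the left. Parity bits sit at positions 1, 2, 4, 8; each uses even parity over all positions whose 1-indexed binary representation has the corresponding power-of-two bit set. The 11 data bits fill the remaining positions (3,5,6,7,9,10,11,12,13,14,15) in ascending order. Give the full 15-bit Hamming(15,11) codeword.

Place data bits at non-power-of-two positions: b3=0, b5=1, b6=1, b7=0, b9=1, b10=1, b11=1, b12=0, b13=0, b14=1, b15=1.
p1 = XOR of data positions {3,5,7,9,11,13,15} = 0⊕1⊕0⊕1⊕1⊕0⊕1 = 0
p2 = XOR of data positions {3,6,7,10,11,14,15} = 0⊕1⊕0⊕1⊕1⊕1⊕1 = 1
p4 = XOR of data positions {5,6,7,12,13,14,15} = 1⊕1⊕0⊕0⊕0⊕1⊕1 = 0
p8 = XOR of data positions {9,10,11,12,13,14,15} = 1⊕1⊕1⊕0⊕0⊕1⊕1 = 1
Codeword b1..b15 = 010011011110011

010011011110011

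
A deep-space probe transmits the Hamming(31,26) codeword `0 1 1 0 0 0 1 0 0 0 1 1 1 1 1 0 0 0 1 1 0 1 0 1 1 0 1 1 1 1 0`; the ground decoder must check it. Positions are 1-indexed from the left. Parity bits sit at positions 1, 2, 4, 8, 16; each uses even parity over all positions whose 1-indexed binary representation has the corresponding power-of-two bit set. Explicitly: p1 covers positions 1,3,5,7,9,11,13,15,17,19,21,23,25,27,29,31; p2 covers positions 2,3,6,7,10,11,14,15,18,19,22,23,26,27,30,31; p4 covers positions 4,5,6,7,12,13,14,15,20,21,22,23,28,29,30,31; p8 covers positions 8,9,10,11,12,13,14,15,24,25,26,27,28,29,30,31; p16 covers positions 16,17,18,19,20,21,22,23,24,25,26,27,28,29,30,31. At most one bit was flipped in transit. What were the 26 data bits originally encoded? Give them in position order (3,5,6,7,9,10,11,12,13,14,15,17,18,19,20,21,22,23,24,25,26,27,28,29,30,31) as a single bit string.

s1: b1⊕b3⊕b5⊕b7⊕b9⊕b11⊕b13⊕b15⊕b17⊕b19⊕b21⊕b23⊕b25⊕b27⊕b29⊕b31 = 0⊕1⊕0⊕1⊕0⊕1⊕1⊕1⊕0⊕1⊕0⊕0⊕1⊕1⊕1⊕0 = 1
s2: b2⊕b3⊕b6⊕b7⊕b10⊕b11⊕b14⊕b15⊕b18⊕b19⊕b22⊕b23⊕b26⊕b27⊕b30⊕b31 = 1⊕1⊕0⊕1⊕0⊕1⊕1⊕1⊕0⊕1⊕1⊕0⊕0⊕1⊕1⊕0 = 0
s4: b4⊕b5⊕b6⊕b7⊕b12⊕b13⊕b14⊕b15⊕b20⊕b21⊕b22⊕b23⊕b28⊕b29⊕b30⊕b31 = 0⊕0⊕0⊕1⊕1⊕1⊕1⊕1⊕1⊕0⊕1⊕0⊕1⊕1⊕1⊕0 = 0
s8: b8⊕b9⊕b10⊕b11⊕b12⊕b13⊕b14⊕b15⊕b24⊕b25⊕b26⊕b27⊕b28⊕b29⊕b30⊕b31 = 0⊕0⊕0⊕1⊕1⊕1⊕1⊕1⊕1⊕1⊕0⊕1⊕1⊕1⊕1⊕0 = 1
s16: b16⊕b17⊕b18⊕b19⊕b20⊕b21⊕b22⊕b23⊕b24⊕b25⊕b26⊕b27⊕b28⊕b29⊕b30⊕b31 = 0⊕0⊕0⊕1⊕1⊕0⊕1⊕0⊕1⊕1⊕0⊕1⊕1⊕1⊕1⊕0 = 1
Syndrome (s16...s1) = 11001 → position 25.
Flip bit 25: corrected codeword = 0110001000111110001101010011110
Data bits at positions 3,5,6,7,9,10,11,12,13,14,15,17,18,19,20,21,22,23,24,25,26,27,28,29,30,31: 10010011111001101010011110

10010011111001101010011110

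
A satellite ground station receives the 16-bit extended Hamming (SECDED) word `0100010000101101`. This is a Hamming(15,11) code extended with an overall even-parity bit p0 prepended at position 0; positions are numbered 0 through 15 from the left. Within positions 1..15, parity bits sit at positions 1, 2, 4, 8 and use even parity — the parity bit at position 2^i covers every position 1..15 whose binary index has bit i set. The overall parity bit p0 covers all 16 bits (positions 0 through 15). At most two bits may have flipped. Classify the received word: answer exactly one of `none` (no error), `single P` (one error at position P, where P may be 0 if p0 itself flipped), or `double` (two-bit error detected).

none

s1: b1⊕b3⊕b5⊕b7⊕b9⊕b11⊕b13⊕b15 = 1⊕0⊕1⊕0⊕0⊕0⊕1⊕1 = 0
s2: b2⊕b3⊕b6⊕b7⊕b10⊕b11⊕b14⊕b15 = 0⊕0⊕0⊕0⊕1⊕0⊕0⊕1 = 0
s4: b4⊕b5⊕b6⊕b7⊕b12⊕b13⊕b14⊕b15 = 0⊕1⊕0⊕0⊕1⊕1⊕0⊕1 = 0
s8: b8⊕b9⊕b10⊕b11⊕b12⊕b13⊕b14⊕b15 = 0⊕0⊕1⊕0⊕1⊕1⊕0⊕1 = 0
Syndrome (s8...s1) = 0000 → position 0 (no error).
Overall parity (XOR of all 16 bits, including p0): 0⊕1⊕0⊕0⊕0⊕1⊕0⊕0⊕0⊕0⊕1⊕0⊕1⊕1⊕0⊕1 = 0
Overall=0, syndrome position=0 → no error.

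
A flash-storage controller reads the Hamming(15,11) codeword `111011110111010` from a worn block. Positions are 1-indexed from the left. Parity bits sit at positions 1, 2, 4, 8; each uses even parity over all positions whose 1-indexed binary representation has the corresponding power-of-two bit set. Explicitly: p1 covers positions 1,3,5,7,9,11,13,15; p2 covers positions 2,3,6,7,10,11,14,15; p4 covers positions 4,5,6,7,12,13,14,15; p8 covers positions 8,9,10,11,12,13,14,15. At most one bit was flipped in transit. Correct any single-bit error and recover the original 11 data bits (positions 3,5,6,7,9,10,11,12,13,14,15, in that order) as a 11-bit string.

s1: b1⊕b3⊕b5⊕b7⊕b9⊕b11⊕b13⊕b15 = 1⊕1⊕1⊕1⊕0⊕1⊕0⊕0 = 1
s2: b2⊕b3⊕b6⊕b7⊕b10⊕b11⊕b14⊕b15 = 1⊕1⊕1⊕1⊕1⊕1⊕1⊕0 = 1
s4: b4⊕b5⊕b6⊕b7⊕b12⊕b13⊕b14⊕b15 = 0⊕1⊕1⊕1⊕1⊕0⊕1⊕0 = 1
s8: b8⊕b9⊕b10⊕b11⊕b12⊕b13⊕b14⊕b15 = 1⊕0⊕1⊕1⊕1⊕0⊕1⊕0 = 1
Syndrome (s8...s1) = 1111 → position 15.
Flip bit 15: corrected codeword = 111011110111011
Data bits at positions 3,5,6,7,9,10,11,12,13,14,15: 11110111011

11110111011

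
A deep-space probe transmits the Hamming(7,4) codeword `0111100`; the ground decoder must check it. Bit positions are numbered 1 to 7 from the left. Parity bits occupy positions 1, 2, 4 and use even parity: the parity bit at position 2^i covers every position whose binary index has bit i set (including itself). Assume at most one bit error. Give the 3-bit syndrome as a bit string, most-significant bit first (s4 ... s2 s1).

000

s1: b1⊕b3⊕b5⊕b7 = 0⊕1⊕1⊕0 = 0
s2: b2⊕b3⊕b6⊕b7 = 1⊕1⊕0⊕0 = 0
s4: b4⊕b5⊕b6⊕b7 = 1⊕1⊕0⊕0 = 0
Syndrome (s4...s1) = 000 → position 0 (no error).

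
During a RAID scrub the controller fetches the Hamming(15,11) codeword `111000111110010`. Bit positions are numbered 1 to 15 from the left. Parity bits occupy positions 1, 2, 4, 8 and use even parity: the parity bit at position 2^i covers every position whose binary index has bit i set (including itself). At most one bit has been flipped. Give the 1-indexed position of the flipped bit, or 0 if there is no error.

s1: b1⊕b3⊕b5⊕b7⊕b9⊕b11⊕b13⊕b15 = 1⊕1⊕0⊕1⊕1⊕1⊕0⊕0 = 1
s2: b2⊕b3⊕b6⊕b7⊕b10⊕b11⊕b14⊕b15 = 1⊕1⊕0⊕1⊕1⊕1⊕1⊕0 = 0
s4: b4⊕b5⊕b6⊕b7⊕b12⊕b13⊕b14⊕b15 = 0⊕0⊕0⊕1⊕0⊕0⊕1⊕0 = 0
s8: b8⊕b9⊕b10⊕b11⊕b12⊕b13⊕b14⊕b15 = 1⊕1⊕1⊕1⊕0⊕0⊕1⊕0 = 1
Syndrome (s8...s1) = 1001 → position 9.

9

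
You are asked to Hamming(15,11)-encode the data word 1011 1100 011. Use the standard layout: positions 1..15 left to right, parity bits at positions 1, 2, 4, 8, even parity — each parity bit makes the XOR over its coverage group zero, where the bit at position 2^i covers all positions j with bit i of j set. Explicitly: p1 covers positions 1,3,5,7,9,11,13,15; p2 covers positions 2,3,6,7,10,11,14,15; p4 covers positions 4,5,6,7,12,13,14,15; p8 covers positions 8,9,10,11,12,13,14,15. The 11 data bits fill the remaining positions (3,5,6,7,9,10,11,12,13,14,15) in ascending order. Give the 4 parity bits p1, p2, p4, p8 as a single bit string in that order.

0000

Place data bits at non-power-of-two positions: b3=1, b5=0, b6=1, b7=1, b9=1, b10=1, b11=0, b12=0, b13=0, b14=1, b15=1.
p1 = XOR of data positions {3,5,7,9,11,13,15} = 1⊕0⊕1⊕1⊕0⊕0⊕1 = 0
p2 = XOR of data positions {3,6,7,10,11,14,15} = 1⊕1⊕1⊕1⊕0⊕1⊕1 = 0
p4 = XOR of data positions {5,6,7,12,13,14,15} = 0⊕1⊕1⊕0⊕0⊕1⊕1 = 0
p8 = XOR of data positions {9,10,11,12,13,14,15} = 1⊕1⊕0⊕0⊕0⊕1⊕1 = 0
Parity bits p1,p2,p4,p8 = 0000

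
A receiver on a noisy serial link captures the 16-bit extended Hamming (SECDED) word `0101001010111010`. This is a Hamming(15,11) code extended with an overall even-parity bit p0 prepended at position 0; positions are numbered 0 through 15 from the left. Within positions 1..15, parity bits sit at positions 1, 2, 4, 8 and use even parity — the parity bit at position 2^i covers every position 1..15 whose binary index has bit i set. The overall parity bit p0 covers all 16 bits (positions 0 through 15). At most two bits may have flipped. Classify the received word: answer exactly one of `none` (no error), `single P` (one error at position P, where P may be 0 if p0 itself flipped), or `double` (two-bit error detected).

s1: b1⊕b3⊕b5⊕b7⊕b9⊕b11⊕b13⊕b15 = 1⊕1⊕0⊕0⊕0⊕1⊕0⊕0 = 1
s2: b2⊕b3⊕b6⊕b7⊕b10⊕b11⊕b14⊕b15 = 0⊕1⊕1⊕0⊕1⊕1⊕1⊕0 = 1
s4: b4⊕b5⊕b6⊕b7⊕b12⊕b13⊕b14⊕b15 = 0⊕0⊕1⊕0⊕1⊕0⊕1⊕0 = 1
s8: b8⊕b9⊕b10⊕b11⊕b12⊕b13⊕b14⊕b15 = 1⊕0⊕1⊕1⊕1⊕0⊕1⊕0 = 1
Syndrome (s8...s1) = 1111 → position 15.
Overall parity (XOR of all 16 bits, including p0): 0⊕1⊕0⊕1⊕0⊕0⊕1⊕0⊕1⊕0⊕1⊕1⊕1⊕0⊕1⊕0 = 0
Overall=0, syndrome position=15 → double-bit error detected (uncorrectable).

double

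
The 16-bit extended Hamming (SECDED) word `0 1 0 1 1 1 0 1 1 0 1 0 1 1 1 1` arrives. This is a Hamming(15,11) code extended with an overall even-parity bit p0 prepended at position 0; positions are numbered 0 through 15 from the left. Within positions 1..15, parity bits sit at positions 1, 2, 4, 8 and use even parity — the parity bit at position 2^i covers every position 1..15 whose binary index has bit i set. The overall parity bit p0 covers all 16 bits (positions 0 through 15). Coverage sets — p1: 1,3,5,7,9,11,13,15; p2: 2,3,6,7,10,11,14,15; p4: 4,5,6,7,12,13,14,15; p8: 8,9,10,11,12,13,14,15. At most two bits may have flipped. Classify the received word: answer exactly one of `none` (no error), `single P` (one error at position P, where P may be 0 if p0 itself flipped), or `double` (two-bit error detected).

s1: b1⊕b3⊕b5⊕b7⊕b9⊕b11⊕b13⊕b15 = 1⊕1⊕1⊕1⊕0⊕0⊕1⊕1 = 0
s2: b2⊕b3⊕b6⊕b7⊕b10⊕b11⊕b14⊕b15 = 0⊕1⊕0⊕1⊕1⊕0⊕1⊕1 = 1
s4: b4⊕b5⊕b6⊕b7⊕b12⊕b13⊕b14⊕b15 = 1⊕1⊕0⊕1⊕1⊕1⊕1⊕1 = 1
s8: b8⊕b9⊕b10⊕b11⊕b12⊕b13⊕b14⊕b15 = 1⊕0⊕1⊕0⊕1⊕1⊕1⊕1 = 0
Syndrome (s8...s1) = 0110 → position 6.
Overall parity (XOR of all 16 bits, including p0): 0⊕1⊕0⊕1⊕1⊕1⊕0⊕1⊕1⊕0⊕1⊕0⊕1⊕1⊕1⊕1 = 1
Overall=1, syndrome position=6 → single-bit error at position 6.

single 6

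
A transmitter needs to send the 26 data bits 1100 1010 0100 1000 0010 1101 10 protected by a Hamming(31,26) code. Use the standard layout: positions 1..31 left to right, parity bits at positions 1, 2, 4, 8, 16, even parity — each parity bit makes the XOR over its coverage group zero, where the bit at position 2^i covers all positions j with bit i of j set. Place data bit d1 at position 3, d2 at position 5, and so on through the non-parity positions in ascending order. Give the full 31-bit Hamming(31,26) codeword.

Place data bits at non-power-of-two positions: b3=1, b5=1, b6=0, b7=0, b9=1, b10=0, b11=1, b12=0, b13=0, b14=1, b15=0, b17=0, b18=1, b19=0, b20=0, b21=0, b22=0, b23=0, b24=1, b25=0, b26=1, b27=1, b28=0, b29=1, b30=1, b31=0.
p1 = XOR of data positions {3,5,7,9,11,13,15,17,19,21,23,25,27,29,31} = 1⊕1⊕0⊕1⊕1⊕0⊕0⊕0⊕0⊕0⊕0⊕0⊕1⊕1⊕0 = 0
p2 = XOR of data positions {3,6,7,10,11,14,15,18,19,22,23,26,27,30,31} = 1⊕0⊕0⊕0⊕1⊕1⊕0⊕1⊕0⊕0⊕0⊕1⊕1⊕1⊕0 = 1
p4 = XOR of data positions {5,6,7,12,13,14,15,20,21,22,23,28,29,30,31} = 1⊕0⊕0⊕0⊕0⊕1⊕0⊕0⊕0⊕0⊕0⊕0⊕1⊕1⊕0 = 0
p8 = XOR of data positions {9,10,11,12,13,14,15,24,25,26,27,28,29,30,31} = 1⊕0⊕1⊕0⊕0⊕1⊕0⊕1⊕0⊕1⊕1⊕0⊕1⊕1⊕0 = 0
p16 = XOR of data positions {17,18,19,20,21,22,23,24,25,26,27,28,29,30,31} = 0⊕1⊕0⊕0⊕0⊕0⊕0⊕1⊕0⊕1⊕1⊕0⊕1⊕1⊕0 = 0
Codeword b1..b31 = 0110100010100100010000010110110

0110100010100100010000010110110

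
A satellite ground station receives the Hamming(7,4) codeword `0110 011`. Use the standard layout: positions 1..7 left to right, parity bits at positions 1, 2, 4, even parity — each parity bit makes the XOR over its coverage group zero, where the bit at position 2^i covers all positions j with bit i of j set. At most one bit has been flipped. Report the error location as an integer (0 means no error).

0

s1: b1⊕b3⊕b5⊕b7 = 0⊕1⊕0⊕1 = 0
s2: b2⊕b3⊕b6⊕b7 = 1⊕1⊕1⊕1 = 0
s4: b4⊕b5⊕b6⊕b7 = 0⊕0⊕1⊕1 = 0
Syndrome (s4...s1) = 000 → position 0 (no error).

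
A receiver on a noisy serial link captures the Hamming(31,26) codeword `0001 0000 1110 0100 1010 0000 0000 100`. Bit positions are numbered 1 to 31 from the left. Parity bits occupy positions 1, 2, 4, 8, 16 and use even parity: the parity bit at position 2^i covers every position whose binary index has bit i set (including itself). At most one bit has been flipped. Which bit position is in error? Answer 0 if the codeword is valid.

s1: b1⊕b3⊕b5⊕b7⊕b9⊕b11⊕b13⊕b15⊕b17⊕b19⊕b21⊕b23⊕b25⊕b27⊕b29⊕b31 = 0⊕0⊕0⊕0⊕1⊕1⊕0⊕0⊕1⊕1⊕0⊕0⊕0⊕0⊕1⊕0 = 1
s2: b2⊕b3⊕b6⊕b7⊕b10⊕b11⊕b14⊕b15⊕b18⊕b19⊕b22⊕b23⊕b26⊕b27⊕b30⊕b31 = 0⊕0⊕0⊕0⊕1⊕1⊕1⊕0⊕0⊕1⊕0⊕0⊕0⊕0⊕0⊕0 = 0
s4: b4⊕b5⊕b6⊕b7⊕b12⊕b13⊕b14⊕b15⊕b20⊕b21⊕b22⊕b23⊕b28⊕b29⊕b30⊕b31 = 1⊕0⊕0⊕0⊕0⊕0⊕1⊕0⊕0⊕0⊕0⊕0⊕0⊕1⊕0⊕0 = 1
s8: b8⊕b9⊕b10⊕b11⊕b12⊕b13⊕b14⊕b15⊕b24⊕b25⊕b26⊕b27⊕b28⊕b29⊕b30⊕b31 = 0⊕1⊕1⊕1⊕0⊕0⊕1⊕0⊕0⊕0⊕0⊕0⊕0⊕1⊕0⊕0 = 1
s16: b16⊕b17⊕b18⊕b19⊕b20⊕b21⊕b22⊕b23⊕b24⊕b25⊕b26⊕b27⊕b28⊕b29⊕b30⊕b31 = 0⊕1⊕0⊕1⊕0⊕0⊕0⊕0⊕0⊕0⊕0⊕0⊕0⊕1⊕0⊕0 = 1
Syndrome (s16...s1) = 11101 → position 29.

29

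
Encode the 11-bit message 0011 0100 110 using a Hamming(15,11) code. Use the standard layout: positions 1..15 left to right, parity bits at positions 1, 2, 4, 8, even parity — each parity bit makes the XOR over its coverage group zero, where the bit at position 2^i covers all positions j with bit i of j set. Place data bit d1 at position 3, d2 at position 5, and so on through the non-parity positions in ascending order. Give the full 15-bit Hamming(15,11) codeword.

Place data bits at non-power-of-two positions: b3=0, b5=0, b6=1, b7=1, b9=0, b10=1, b11=0, b12=0, b13=1, b14=1, b15=0.
p1 = XOR of data positions {3,5,7,9,11,13,15} = 0⊕0⊕1⊕0⊕0⊕1⊕0 = 0
p2 = XOR of data positions {3,6,7,10,11,14,15} = 0⊕1⊕1⊕1⊕0⊕1⊕0 = 0
p4 = XOR of data positions {5,6,7,12,13,14,15} = 0⊕1⊕1⊕0⊕1⊕1⊕0 = 0
p8 = XOR of data positions {9,10,11,12,13,14,15} = 0⊕1⊕0⊕0⊕1⊕1⊕0 = 1
Codeword b1..b15 = 000001110100110

000001110100110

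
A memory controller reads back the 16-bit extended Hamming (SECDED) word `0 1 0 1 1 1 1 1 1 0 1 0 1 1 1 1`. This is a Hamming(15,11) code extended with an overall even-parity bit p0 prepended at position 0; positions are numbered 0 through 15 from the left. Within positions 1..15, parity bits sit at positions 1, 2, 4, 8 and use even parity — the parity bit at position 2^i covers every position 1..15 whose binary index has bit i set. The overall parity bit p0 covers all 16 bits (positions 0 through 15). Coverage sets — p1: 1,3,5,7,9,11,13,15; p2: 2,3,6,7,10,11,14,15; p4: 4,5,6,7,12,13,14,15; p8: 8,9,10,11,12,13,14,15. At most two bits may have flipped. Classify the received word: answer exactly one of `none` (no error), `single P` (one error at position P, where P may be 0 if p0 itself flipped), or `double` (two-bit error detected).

s1: b1⊕b3⊕b5⊕b7⊕b9⊕b11⊕b13⊕b15 = 1⊕1⊕1⊕1⊕0⊕0⊕1⊕1 = 0
s2: b2⊕b3⊕b6⊕b7⊕b10⊕b11⊕b14⊕b15 = 0⊕1⊕1⊕1⊕1⊕0⊕1⊕1 = 0
s4: b4⊕b5⊕b6⊕b7⊕b12⊕b13⊕b14⊕b15 = 1⊕1⊕1⊕1⊕1⊕1⊕1⊕1 = 0
s8: b8⊕b9⊕b10⊕b11⊕b12⊕b13⊕b14⊕b15 = 1⊕0⊕1⊕0⊕1⊕1⊕1⊕1 = 0
Syndrome (s8...s1) = 0000 → position 0 (no error).
Overall parity (XOR of all 16 bits, including p0): 0⊕1⊕0⊕1⊕1⊕1⊕1⊕1⊕1⊕0⊕1⊕0⊕1⊕1⊕1⊕1 = 0
Overall=0, syndrome position=0 → no error.

none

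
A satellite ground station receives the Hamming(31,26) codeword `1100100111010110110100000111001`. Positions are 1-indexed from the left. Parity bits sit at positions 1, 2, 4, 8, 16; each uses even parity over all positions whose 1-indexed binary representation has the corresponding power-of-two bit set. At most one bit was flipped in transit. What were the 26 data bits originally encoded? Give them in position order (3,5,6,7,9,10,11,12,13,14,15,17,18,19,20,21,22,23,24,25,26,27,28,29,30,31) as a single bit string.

01001101011110110000111001

s1: b1⊕b3⊕b5⊕b7⊕b9⊕b11⊕b13⊕b15⊕b17⊕b19⊕b21⊕b23⊕b25⊕b27⊕b29⊕b31 = 1⊕0⊕1⊕0⊕1⊕0⊕0⊕1⊕1⊕0⊕0⊕0⊕0⊕1⊕0⊕1 = 1
s2: b2⊕b3⊕b6⊕b7⊕b10⊕b11⊕b14⊕b15⊕b18⊕b19⊕b22⊕b23⊕b26⊕b27⊕b30⊕b31 = 1⊕0⊕0⊕0⊕1⊕0⊕1⊕1⊕1⊕0⊕0⊕0⊕1⊕1⊕0⊕1 = 0
s4: b4⊕b5⊕b6⊕b7⊕b12⊕b13⊕b14⊕b15⊕b20⊕b21⊕b22⊕b23⊕b28⊕b29⊕b30⊕b31 = 0⊕1⊕0⊕0⊕1⊕0⊕1⊕1⊕1⊕0⊕0⊕0⊕1⊕0⊕0⊕1 = 1
s8: b8⊕b9⊕b10⊕b11⊕b12⊕b13⊕b14⊕b15⊕b24⊕b25⊕b26⊕b27⊕b28⊕b29⊕b30⊕b31 = 1⊕1⊕1⊕0⊕1⊕0⊕1⊕1⊕0⊕0⊕1⊕1⊕1⊕0⊕0⊕1 = 0
s16: b16⊕b17⊕b18⊕b19⊕b20⊕b21⊕b22⊕b23⊕b24⊕b25⊕b26⊕b27⊕b28⊕b29⊕b30⊕b31 = 0⊕1⊕1⊕0⊕1⊕0⊕0⊕0⊕0⊕0⊕1⊕1⊕1⊕0⊕0⊕1 = 1
Syndrome (s16...s1) = 10101 → position 21.
Flip bit 21: corrected codeword = 1100100111010110110110000111001
Data bits at positions 3,5,6,7,9,10,11,12,13,14,15,17,18,19,20,21,22,23,24,25,26,27,28,29,30,31: 01001101011110110000111001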